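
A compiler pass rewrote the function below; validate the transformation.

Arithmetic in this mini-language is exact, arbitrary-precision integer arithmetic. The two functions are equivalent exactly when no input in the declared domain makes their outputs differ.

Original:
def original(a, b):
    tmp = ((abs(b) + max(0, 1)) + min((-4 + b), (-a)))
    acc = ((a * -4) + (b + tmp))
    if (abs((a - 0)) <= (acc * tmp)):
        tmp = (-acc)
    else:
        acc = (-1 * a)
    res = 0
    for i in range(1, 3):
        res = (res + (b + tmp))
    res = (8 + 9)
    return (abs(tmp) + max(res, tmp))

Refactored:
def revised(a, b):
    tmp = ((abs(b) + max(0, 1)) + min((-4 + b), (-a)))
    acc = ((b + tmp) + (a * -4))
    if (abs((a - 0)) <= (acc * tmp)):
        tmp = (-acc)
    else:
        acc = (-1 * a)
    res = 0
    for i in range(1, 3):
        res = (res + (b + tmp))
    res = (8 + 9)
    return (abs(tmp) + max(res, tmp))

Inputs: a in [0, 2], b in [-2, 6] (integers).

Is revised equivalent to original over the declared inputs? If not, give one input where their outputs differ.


Reading the diff, among the changes: same computation, different form.
As a probe, take a=2, b=1: original runs tmp = -1; acc = -8; (abs((a - 0)) <= (acc * tmp)) -> true; tmp = 8; res = 0; [i=1]; res = 9; [i=2]; res = 18; res = 17; return 25; revised runs tmp = -1; acc = -8; (abs((a - 0)) <= (acc * tmp)) -> true; tmp = 8; res = 0; [i=1]; res = 9; [i=2]; res = 18; res = 17; return 25; both end at 25.
Checked all 27 inputs in the declared domain: the outputs agree on every one.
verdict: equivalent


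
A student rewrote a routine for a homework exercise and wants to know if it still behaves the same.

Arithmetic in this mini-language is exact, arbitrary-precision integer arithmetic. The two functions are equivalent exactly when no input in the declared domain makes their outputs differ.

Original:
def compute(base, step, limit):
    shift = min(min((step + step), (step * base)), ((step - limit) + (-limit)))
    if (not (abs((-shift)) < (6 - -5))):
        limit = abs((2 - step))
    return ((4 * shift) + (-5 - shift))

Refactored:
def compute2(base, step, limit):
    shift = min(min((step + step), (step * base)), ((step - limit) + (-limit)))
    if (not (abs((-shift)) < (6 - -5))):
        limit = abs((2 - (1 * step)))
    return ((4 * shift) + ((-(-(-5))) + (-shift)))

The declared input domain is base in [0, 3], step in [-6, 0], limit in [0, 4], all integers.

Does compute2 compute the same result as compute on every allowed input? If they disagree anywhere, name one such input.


Behavior is preserved: although arithmetic usage differs; also constant usage differs, the outputs never diverge.
As a probe, take base=0, step=-5, limit=1: compute runs shift = -10; (not (abs((-shift)) < (6 - -5))) -> false; return -35; compute2 runs shift = -10; (not (abs((-shift)) < (6 - -5))) -> false; return -35; both end at -35.
Across all 140 domain points the two functions coincide.
verdict: equivalent


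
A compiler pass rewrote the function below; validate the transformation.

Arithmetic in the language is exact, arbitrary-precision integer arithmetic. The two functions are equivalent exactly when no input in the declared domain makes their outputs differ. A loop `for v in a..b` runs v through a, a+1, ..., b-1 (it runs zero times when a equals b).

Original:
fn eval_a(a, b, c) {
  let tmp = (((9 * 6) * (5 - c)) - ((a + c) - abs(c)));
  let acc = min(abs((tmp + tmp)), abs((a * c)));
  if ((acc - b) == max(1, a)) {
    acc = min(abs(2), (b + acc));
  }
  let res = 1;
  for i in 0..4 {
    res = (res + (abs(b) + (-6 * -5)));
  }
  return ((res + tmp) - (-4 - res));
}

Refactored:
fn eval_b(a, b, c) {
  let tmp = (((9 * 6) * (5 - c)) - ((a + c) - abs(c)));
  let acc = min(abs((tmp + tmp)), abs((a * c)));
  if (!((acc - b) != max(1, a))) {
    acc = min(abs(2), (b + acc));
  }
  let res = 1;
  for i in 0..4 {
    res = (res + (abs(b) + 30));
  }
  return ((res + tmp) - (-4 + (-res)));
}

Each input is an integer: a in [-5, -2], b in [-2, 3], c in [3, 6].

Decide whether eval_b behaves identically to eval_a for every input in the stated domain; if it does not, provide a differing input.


This is a faithful refactor — arithmetic usage differs; also comparison usage differs; also constant usage differs; also boolean connective usage differs, but the computed results match everywhere.
One worked example (a=-5, b=3, c=4) — eval_a: tmp = 59; acc = 20; ((acc - b) == max(1, a)) -> false; res = 1; [i=0]; res = 34; [i=1]; res = 67; [i=2]; res = 100; [i=3]; res = 133; return 329; eval_b: tmp = 59; acc = 20; (!((acc - b) != max(1, a))) -> false; res = 1; [i=0]; res = 34; [i=1]; res = 67; [i=2]; res = 100; [i=3]; res = 133; return 329; agreement on 329.
Checked all 96 inputs in the declared domain: the outputs agree on every one.
verdict: equivalent


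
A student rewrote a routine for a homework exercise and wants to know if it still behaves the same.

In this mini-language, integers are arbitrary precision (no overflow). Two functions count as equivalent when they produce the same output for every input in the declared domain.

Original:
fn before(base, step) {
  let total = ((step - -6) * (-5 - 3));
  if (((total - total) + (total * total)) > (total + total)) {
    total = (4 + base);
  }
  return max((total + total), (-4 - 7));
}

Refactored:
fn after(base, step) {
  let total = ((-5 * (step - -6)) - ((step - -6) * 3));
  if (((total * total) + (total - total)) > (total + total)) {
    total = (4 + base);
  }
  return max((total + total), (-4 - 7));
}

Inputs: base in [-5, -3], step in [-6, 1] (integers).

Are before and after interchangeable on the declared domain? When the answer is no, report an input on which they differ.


The two versions differ — the changes include arithmetic usage differs, constant usage differs.
As a probe, take base=-3, step=-3: before runs total=-24, then (((total - total) + (total * total)) > (total + total)) is true, then total=1, then returns 2; after runs total=-24, then (((total * total) + (total - total)) > (total + total)) is true, then total=1, then returns 2; both end at 2.
Sweeping the whole domain (24 inputs) finds no disagreement.
verdict: equivalent


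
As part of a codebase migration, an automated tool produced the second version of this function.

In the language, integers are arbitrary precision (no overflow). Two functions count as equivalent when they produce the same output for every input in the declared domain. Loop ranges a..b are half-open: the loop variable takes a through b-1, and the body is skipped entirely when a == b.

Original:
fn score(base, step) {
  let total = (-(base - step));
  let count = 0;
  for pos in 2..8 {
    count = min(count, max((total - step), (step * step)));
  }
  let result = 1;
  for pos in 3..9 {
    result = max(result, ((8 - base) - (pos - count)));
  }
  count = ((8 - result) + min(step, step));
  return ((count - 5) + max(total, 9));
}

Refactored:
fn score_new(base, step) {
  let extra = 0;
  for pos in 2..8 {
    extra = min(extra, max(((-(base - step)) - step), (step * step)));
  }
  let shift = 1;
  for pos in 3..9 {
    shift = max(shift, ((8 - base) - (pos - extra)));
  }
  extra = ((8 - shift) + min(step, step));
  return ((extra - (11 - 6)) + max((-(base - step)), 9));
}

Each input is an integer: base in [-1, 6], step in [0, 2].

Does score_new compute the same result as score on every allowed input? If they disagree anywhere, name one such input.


Comparing the listings, the differences include: local variable names differ, and statement counts differ, and constant usage differs, and arithmetic usage differs.
Tracing base=1, step=2: score: total becomes 1; next count becomes 0; next at pos=2:; next count becomes 0; next at pos=3:; next count becomes 0; next at pos=4:; next count becomes 0; next at pos=5:; next count becomes 0; next at pos=6:; next count becomes 0; next at pos=7:; next count becomes 0; next result becomes 1; next at pos=3:; next result becomes 4; next at pos=4:; next result becomes 4; next at pos=5:; next result becomes 4; next at pos=6:; next result becomes 4; next at pos=7:; next result becomes 4; next at pos=8:; next result becomes 4; next count becomes 6; next final value 10 | score_new: extra becomes 0; next at pos=2:; next extra becomes 0; next at pos=3:; next extra becomes 0; next at pos=4:; next extra becomes 0; next at pos=5:; next extra becomes 0; next at pos=6:; next extra becomes 0; next at pos=7:; next extra becomes 0; next shift becomes 1; next at pos=3:; next shift becomes 4; next at pos=4:; next shift becomes 4; next at pos=5:; next shift becomes 4; next at pos=6:; next shift becomes 4; next at pos=7:; next shift becomes 4; next at pos=8:; next shift becomes 4; next extra becomes 6; next final value 10 — matching result 10.
Every one of the 24 inputs gives matching results.
verdict: equivalent


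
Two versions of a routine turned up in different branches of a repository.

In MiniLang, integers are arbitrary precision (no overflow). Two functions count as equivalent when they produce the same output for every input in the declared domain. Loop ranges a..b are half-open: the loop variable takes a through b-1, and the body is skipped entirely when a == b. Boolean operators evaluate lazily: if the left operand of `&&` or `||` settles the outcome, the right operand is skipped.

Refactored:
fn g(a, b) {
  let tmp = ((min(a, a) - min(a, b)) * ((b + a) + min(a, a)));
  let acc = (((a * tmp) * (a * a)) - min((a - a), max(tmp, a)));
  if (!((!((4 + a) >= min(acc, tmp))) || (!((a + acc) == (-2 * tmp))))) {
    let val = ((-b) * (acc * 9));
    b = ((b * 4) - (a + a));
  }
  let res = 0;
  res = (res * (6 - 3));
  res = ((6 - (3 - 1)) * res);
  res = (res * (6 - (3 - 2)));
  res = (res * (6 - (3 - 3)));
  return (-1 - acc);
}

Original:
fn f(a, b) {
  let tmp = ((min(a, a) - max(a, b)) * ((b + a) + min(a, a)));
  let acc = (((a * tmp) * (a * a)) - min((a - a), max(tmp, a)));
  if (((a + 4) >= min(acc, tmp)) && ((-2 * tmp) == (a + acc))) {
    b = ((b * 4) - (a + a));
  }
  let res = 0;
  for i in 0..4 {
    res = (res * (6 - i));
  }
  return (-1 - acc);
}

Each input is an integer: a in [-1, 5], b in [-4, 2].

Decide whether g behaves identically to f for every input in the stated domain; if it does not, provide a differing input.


Not equivalent: a=-1, b=-4 separates them (-1 vs -20).
f: tmp := 0 | acc := 0 | (((a + 4) >= min(acc, tmp)) && ((-2 * tmp) == (a + acc))): false | res := 0 | iter i=0: | res := 0 | iter i=1: | res := 0 | iter i=2: | res := 0 | iter i=3: | res := 0 | result -1
g: tmp := -18 | acc := 19 | (!((!((4 + a) >= min(acc, tmp))) || (!((a + acc) == (-2 * tmp))))): false | res := 0 | res := 0 | res := 0 | res := 0 | res := 0 | result -20
verdict: not equivalent; witness: a=-1, b=-4


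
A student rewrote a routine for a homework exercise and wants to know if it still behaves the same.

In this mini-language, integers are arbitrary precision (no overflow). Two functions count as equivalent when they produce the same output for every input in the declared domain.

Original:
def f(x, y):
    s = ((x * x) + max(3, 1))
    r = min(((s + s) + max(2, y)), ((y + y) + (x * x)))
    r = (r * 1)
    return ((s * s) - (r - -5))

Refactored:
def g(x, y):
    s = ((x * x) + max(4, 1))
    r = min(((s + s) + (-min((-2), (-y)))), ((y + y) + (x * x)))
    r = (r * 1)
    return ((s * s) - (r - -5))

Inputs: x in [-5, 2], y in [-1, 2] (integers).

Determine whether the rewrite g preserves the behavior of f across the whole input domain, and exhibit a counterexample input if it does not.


Take x=-5, y=-1.
f: s = 28; r = 23; r = 23; return 756
g: s = 29; r = 23; r = 23; return 813
756 against 813: the behavior changed.
verdict: not equivalent; witness: x=-5, y=-1


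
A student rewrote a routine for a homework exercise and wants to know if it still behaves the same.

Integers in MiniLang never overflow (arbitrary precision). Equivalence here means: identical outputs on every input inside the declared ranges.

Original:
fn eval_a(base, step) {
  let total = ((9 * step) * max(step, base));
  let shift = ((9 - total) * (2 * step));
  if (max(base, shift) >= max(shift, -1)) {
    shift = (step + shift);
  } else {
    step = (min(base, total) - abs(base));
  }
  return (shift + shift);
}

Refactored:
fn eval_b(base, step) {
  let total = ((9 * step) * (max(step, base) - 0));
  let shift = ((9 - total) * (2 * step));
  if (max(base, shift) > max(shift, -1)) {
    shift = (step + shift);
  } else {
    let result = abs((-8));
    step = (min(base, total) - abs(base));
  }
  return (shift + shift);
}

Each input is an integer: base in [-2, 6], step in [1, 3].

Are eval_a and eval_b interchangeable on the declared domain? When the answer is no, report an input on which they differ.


Not equivalent: base=-2, step=1 separates them (2 vs 0).
eval_a: total=9, then shift=0, then (max(base, shift) >= max(shift, -1)) is true, then shift=1, then returns 2
eval_b: total=9, then shift=0, then (max(base, shift) > max(shift, -1)) is false, then result=8, then step=-4, then returns 0
verdict: not equivalent; witness: base=-2, step=1


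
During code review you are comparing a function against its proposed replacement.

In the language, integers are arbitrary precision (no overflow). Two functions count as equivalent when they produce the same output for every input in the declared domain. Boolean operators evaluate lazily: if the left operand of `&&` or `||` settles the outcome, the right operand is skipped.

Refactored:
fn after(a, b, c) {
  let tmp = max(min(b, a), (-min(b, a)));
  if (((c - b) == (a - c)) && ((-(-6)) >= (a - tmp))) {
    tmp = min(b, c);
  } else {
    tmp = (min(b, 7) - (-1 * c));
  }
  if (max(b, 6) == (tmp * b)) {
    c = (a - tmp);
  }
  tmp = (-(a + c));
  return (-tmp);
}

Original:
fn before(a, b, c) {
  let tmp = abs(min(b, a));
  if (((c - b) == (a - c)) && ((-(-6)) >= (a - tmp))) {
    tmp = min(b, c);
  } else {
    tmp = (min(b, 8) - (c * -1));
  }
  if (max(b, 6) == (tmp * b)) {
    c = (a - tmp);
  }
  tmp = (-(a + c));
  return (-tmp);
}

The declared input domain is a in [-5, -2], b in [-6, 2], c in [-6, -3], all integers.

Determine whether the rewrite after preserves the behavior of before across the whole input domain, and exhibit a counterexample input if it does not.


Although `8` became `7`, no input in the stated domain can expose it; all 144 inputs agree.
verdict: equivalent


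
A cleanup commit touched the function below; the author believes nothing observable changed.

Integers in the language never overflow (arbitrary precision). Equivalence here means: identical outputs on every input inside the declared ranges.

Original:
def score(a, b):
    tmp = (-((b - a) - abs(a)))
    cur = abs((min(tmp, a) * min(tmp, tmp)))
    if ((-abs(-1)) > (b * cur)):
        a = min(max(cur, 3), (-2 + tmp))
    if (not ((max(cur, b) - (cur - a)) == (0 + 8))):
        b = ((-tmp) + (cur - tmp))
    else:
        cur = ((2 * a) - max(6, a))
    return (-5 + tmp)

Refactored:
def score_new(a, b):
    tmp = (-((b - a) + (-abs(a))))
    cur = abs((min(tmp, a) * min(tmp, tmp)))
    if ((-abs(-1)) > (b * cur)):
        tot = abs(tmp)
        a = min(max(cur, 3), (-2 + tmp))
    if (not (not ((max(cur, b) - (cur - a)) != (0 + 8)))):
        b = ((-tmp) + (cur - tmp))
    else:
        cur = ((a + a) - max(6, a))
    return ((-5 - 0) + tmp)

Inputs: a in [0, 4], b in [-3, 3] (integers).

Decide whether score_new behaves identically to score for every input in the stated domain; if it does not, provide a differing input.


This is a faithful refactor — local variable names differ; also arithmetic usage differs; also comparison usage differs; also boolean connective usage differs; also min/max/abs usage differs; also statement counts differ; also constant usage differs, but the computed results match everywhere.
Tracing a=3, b=2: score: tmp=4, then cur=12, then ((-abs(-1)) > (b * cur)) is false, then (not ((max(cur, b) - (cur - a)) == (0 + 8))) is true, then b=4, then returns -1 | score_new: tmp=4, then cur=12, then ((-abs(-1)) > (b * cur)) is false, then (not (not ((max(cur, b) - (cur - a)) != (0 + 8)))) is true, then b=4, then returns -1 — matching result -1.
Every one of the 35 inputs gives matching results.
verdict: equivalent


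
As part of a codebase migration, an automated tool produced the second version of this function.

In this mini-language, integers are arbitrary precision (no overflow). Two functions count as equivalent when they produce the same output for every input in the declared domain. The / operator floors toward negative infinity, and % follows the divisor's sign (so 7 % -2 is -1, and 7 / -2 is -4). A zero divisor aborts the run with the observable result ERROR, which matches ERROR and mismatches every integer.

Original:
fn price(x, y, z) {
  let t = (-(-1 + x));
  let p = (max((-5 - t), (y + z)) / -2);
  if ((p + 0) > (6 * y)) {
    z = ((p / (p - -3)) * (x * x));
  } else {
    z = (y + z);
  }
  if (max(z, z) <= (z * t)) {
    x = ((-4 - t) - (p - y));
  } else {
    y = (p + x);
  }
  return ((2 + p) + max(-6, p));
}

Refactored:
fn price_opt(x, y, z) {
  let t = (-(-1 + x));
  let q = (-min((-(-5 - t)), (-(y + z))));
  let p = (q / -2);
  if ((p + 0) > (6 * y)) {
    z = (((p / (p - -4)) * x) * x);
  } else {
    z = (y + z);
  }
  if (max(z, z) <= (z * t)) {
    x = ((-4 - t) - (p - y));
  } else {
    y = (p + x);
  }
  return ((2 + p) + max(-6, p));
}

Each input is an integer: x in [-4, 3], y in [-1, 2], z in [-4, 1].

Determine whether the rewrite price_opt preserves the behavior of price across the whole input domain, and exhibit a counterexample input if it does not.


Although `-3` became `-4`, no input in the stated domain can expose it; all 192 inputs agree.
verdict: equivalent


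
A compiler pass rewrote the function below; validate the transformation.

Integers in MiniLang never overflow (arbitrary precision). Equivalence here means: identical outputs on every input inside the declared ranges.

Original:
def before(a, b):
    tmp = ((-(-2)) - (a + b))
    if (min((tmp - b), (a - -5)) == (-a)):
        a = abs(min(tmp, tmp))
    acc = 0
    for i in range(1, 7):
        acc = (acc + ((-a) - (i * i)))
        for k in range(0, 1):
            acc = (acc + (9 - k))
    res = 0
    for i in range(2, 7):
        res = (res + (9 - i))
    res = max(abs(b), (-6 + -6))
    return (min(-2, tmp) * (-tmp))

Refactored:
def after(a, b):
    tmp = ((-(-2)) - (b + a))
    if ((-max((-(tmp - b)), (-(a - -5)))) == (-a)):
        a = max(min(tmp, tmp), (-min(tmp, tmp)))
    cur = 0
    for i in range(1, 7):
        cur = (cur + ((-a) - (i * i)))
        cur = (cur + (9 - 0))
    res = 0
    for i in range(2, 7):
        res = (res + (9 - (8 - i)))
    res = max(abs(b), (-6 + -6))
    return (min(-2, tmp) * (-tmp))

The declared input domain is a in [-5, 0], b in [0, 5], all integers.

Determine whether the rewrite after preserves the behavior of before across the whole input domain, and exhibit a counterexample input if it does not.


Comparing the listings, the differences include: loop structure differs; also arithmetic usage differs; also constant usage differs; also statement counts differ; also local variable names differ; also min/max/abs usage differs.
As a probe, take a=-2, b=1: before runs tmp=3, then (min((tmp - b), (a - -5)) == (-a)) is true, then a=3, then acc=0, then (i=1), then acc=-4, then (k=0), then acc=5, then (i=2), then acc=-2, then (k=0), then acc=7, then (i=3), then acc=-5, then (k=0), then acc=4, then (i=4), then acc=-15, then (k=0), then acc=-6, then (i=5), then acc=-34, then (k=0), then acc=-25, then (i=6), then acc=-64, then (k=0), then acc=-55, then res=0, then (i=2), then res=7, then (i=3), then res=13, then (i=4), then res=18, then (i=5), then res=22, then (i=6), then res=25, then res=1, then returns 6; after runs tmp=3, then ((-max((-(tmp - b)), (-(a - -5)))) == (-a)) is true, then a=3, then cur=0, then (i=1), then cur=-4, then cur=5, then (i=2), then cur=-2, then cur=7, then (i=3), then cur=-5, then cur=4, then (i=4), then cur=-15, then cur=-6, then (i=5), then cur=-34, then cur=-25, then (i=6), then cur=-64, then cur=-55, then res=0, then (i=2), then res=3, then (i=3), then res=7, then (i=4), then res=12, then (i=5), then res=18, then (i=6), then res=25, then res=1, then returns 6; both end at 6.
An exhaustive pass over the 36 declared inputs shows identical outputs.
verdict: equivalent


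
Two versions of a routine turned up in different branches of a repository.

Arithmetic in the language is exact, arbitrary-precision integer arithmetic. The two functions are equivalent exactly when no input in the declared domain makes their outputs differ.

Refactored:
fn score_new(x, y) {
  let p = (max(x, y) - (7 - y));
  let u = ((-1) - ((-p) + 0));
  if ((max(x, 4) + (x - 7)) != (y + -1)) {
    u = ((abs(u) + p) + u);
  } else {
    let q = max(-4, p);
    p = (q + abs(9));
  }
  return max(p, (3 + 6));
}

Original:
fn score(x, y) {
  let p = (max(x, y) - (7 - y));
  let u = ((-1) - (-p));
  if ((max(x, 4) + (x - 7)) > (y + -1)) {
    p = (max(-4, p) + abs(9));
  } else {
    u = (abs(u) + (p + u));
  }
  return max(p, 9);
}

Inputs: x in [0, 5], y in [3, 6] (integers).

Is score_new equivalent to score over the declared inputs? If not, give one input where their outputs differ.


On input x=5, y=3, score returns 10 while score_new returns 9.
verdict: not equivalent; witness: x=5, y=3


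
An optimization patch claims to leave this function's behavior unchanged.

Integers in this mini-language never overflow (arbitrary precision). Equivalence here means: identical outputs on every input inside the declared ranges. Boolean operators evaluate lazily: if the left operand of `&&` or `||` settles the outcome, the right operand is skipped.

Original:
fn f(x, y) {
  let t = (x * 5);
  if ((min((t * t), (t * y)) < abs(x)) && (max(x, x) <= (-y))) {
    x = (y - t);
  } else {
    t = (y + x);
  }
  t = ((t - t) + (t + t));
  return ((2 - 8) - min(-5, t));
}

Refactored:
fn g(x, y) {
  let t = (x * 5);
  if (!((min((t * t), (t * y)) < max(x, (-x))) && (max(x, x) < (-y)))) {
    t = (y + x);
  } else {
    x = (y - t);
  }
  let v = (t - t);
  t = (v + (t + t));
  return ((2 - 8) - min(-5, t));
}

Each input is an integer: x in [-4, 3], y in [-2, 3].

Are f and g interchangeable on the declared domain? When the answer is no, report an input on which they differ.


There is a counterexample at x=-3, y=3: 24 on one side, -1 on the other.
f: t = -15; ((min((t * t), (t * y)) < abs(x)) && (max(x, x) <= (-y))) -> true; x = 18; t = -30; return 24
g: t = -15; (!((min((t * t), (t * y)) < max(x, (-x))) && (max(x, x) < (-y)))) -> true; t = 0; v = 0; t = 0; return -1
verdict: not equivalent; witness: x=-3, y=3


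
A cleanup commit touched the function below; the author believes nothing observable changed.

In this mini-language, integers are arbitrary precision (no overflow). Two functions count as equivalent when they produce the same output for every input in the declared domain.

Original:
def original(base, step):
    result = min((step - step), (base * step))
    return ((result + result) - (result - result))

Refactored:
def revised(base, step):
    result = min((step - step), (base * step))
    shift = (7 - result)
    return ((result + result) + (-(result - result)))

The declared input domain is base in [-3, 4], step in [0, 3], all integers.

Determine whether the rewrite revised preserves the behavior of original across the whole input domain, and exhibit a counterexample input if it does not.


A substantive addition is an assignment to `shift` whose value nothing reads; no result depends on it.
One worked example (base=0, step=1) — original: result := 0 | result 0; revised: result := 0 | shift := 7 | result 0; agreement on 0.
Across all 32 domain points the two functions coincide.
verdict: equivalent


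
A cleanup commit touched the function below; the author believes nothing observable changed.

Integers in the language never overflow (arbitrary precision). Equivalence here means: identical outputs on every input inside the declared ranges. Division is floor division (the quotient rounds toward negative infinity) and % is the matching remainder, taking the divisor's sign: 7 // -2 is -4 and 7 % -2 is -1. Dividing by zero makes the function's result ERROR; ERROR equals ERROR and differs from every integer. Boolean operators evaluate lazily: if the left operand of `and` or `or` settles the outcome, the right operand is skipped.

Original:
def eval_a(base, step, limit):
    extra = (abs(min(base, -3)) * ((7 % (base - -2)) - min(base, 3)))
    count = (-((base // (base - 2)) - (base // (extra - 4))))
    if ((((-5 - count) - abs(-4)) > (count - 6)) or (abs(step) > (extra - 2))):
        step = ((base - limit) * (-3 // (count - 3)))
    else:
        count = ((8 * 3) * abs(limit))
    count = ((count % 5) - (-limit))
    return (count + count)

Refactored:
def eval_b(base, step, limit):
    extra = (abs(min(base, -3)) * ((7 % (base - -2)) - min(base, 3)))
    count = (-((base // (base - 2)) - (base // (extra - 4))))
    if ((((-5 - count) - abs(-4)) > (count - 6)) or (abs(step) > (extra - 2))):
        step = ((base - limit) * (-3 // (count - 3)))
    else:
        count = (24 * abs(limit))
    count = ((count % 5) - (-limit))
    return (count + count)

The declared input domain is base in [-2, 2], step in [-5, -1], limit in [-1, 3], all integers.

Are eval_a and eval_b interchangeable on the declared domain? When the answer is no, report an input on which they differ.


The two are interchangeable: constant usage differs; arithmetic usage differs, and every declared input agrees.
As a probe, take base=0, step=-2, limit=2: eval_a runs extra = 3; count = 0; ((((-5 - count) - abs(-4)) > (count - 6)) or (abs(step) > (extra - 2))) -> true; step = -2; count = 2; return 4; eval_b runs extra = 3; count = 0; ((((-5 - count) - abs(-4)) > (count - 6)) or (abs(step) > (extra - 2))) -> true; step = -2; count = 2; return 4; both end at 4.
Sweeping the whole domain (125 inputs) finds no disagreement.
verdict: equivalent


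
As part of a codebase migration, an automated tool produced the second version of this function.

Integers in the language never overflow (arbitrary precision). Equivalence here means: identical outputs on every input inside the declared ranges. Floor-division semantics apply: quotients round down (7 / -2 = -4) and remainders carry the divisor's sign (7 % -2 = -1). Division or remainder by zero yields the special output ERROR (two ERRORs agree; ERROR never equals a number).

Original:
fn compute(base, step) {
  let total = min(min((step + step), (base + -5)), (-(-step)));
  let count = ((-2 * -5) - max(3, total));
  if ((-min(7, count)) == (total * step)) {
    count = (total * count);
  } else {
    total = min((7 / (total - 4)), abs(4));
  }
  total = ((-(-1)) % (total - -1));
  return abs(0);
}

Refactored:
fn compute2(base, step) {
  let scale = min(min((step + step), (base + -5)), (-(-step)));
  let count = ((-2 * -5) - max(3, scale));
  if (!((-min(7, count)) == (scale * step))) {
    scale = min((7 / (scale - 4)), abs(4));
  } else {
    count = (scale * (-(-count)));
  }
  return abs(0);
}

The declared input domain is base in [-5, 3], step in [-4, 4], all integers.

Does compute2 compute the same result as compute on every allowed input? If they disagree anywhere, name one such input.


The rewrite breaks on base=-5, step=-4, where the results are ERROR and 0.
compute: total becomes -10; next count becomes 7; next ((-min(7, count)) == (total * step)) evaluates to false; next total becomes -1; next hits division by zero so the output is ERROR
compute2: scale becomes -10; next count becomes 7; next (!((-min(7, count)) == (scale * step))) evaluates to true; next scale becomes -1; next final value 0
verdict: not equivalent; witness: base=-5, step=-4


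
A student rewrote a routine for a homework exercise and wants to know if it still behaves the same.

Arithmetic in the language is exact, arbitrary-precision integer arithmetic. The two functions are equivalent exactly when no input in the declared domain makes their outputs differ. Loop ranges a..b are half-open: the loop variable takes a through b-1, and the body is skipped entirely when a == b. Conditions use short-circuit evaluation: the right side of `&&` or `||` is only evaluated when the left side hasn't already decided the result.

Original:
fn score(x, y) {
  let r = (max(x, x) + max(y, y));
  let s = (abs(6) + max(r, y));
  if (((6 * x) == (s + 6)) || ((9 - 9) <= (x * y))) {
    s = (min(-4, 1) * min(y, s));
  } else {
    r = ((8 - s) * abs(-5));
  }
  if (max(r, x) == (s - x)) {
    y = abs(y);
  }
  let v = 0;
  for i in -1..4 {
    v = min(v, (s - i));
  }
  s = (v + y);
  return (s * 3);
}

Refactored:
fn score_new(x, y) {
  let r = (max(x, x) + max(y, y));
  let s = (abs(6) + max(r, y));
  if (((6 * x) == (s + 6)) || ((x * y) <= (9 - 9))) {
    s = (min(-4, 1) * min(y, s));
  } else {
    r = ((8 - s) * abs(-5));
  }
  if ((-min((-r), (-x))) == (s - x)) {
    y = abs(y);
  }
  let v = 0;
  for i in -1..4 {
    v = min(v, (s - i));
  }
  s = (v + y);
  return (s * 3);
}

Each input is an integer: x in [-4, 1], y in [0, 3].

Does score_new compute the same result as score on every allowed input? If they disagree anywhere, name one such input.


These are not equivalent — on x=-4, y=1 the outputs split (3 vs -18).
score: r = -3; s = 7; (((6 * x) == (s + 6)) || ((9 - 9) <= (x * y))) -> false; r = 5; (max(r, x) == (s - x)) -> false; v = 0; [i=-1]; v = 0; [i=0]; v = 0; [i=1]; v = 0; [i=2]; v = 0; [i=3]; v = 0; s = 1; return 3
score_new: r = -3; s = 7; (((6 * x) == (s + 6)) || ((x * y) <= (9 - 9))) -> true; s = -4; ((-min((-r), (-x))) == (s - x)) -> false; v = 0; [i=-1]; v = -3; [i=0]; v = -4; [i=1]; v = -5; [i=2]; v = -6; [i=3]; v = -7; s = -6; return -18
verdict: not equivalent; witness: x=-4, y=1


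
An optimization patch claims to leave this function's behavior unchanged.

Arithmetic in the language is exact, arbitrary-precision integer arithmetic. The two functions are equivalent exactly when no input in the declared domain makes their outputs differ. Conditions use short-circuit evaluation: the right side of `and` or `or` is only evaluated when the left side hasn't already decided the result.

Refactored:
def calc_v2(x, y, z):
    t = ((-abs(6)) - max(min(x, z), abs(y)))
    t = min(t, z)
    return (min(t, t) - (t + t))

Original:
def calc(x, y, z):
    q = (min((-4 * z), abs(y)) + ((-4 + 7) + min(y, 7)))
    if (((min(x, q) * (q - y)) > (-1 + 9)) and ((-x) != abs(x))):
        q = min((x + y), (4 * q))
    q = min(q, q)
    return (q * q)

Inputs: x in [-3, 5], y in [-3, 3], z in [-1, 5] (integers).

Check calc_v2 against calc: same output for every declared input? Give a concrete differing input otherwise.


There is a counterexample at x=-3, y=-3, z=0: 0 on one side, 9 on the other.
calc: q=0, then (((min(x, q) * (q - y)) > (-1 + 9)) and ((-x) != abs(x))) is false, then q=0, then returns 0
calc_v2: t=-9, then t=-9, then returns 9
verdict: not equivalent; witness: x=-3, y=-3, z=0


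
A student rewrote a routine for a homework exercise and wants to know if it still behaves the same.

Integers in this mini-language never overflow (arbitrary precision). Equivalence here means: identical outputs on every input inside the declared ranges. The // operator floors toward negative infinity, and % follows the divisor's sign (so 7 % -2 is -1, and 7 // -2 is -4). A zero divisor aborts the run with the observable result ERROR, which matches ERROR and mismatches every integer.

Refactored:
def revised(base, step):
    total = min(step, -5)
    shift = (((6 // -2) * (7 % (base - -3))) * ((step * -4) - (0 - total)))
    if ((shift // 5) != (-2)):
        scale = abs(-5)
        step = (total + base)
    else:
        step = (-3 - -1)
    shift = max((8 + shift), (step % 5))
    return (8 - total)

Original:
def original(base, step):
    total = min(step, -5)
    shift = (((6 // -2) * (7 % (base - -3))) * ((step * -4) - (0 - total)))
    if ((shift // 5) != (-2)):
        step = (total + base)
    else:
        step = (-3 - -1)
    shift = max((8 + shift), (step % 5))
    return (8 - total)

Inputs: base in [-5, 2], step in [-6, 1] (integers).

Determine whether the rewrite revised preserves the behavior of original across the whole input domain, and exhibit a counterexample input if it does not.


Reading the diff, among the changes: min/max/abs usage differs, and constant usage differs, and statement counts differ, and local variable names differ.
Spot check at base=-2, step=-6 — original: total becomes -6; next shift becomes 0; next ((shift // 5) != (-2)) evaluates to true; next step becomes -8; next shift becomes 8; next final value 14. revised: total becomes -6; next shift becomes 0; next ((shift // 5) != (-2)) evaluates to true; next scale becomes 5; next step becomes -8; next shift becomes 8; next final value 14. Both give 14.
Every one of the 64 inputs gives matching results.
verdict: equivalent


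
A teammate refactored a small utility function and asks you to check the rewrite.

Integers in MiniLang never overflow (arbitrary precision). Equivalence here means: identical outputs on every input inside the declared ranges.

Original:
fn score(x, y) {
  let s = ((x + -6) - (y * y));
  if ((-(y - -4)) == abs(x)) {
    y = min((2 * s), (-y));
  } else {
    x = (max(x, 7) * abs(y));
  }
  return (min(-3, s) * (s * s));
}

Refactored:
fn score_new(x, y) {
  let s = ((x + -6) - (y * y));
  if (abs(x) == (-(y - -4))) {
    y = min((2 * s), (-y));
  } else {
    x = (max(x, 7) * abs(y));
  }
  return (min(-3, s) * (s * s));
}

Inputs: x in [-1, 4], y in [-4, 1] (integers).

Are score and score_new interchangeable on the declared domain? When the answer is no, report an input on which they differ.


Behavior is preserved: although same computation, different form, the outputs never diverge.
Tracing x=0, y=0: score: s := -6 | ((-(y - -4)) == abs(x)): false | x := 0 | result -216 | score_new: s := -6 | (abs(x) == (-(y - -4))): false | x := 0 | result -216 — matching result -216.
An exhaustive pass over the 36 declared inputs shows identical outputs.
verdict: equivalent


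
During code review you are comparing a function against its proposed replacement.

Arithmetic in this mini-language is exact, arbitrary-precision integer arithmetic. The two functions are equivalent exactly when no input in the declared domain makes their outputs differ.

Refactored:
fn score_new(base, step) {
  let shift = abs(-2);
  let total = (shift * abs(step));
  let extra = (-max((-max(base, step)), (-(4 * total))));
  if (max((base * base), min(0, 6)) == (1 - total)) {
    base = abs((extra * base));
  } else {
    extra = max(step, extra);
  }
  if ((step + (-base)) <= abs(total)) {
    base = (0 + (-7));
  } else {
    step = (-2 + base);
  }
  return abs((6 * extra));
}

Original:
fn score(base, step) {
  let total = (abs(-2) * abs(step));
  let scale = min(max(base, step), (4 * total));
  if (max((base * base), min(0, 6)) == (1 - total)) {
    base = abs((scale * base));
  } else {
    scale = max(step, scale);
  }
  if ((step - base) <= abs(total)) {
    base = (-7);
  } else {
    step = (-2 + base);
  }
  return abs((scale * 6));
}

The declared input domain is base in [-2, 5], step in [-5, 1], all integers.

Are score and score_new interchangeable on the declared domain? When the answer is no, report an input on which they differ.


Changes here: min/max/abs usage differs, local variable names differ, statement counts differ, constant usage differs, arithmetic usage differs; the full 56-point sweep finds no disagreement.
verdict: equivalent


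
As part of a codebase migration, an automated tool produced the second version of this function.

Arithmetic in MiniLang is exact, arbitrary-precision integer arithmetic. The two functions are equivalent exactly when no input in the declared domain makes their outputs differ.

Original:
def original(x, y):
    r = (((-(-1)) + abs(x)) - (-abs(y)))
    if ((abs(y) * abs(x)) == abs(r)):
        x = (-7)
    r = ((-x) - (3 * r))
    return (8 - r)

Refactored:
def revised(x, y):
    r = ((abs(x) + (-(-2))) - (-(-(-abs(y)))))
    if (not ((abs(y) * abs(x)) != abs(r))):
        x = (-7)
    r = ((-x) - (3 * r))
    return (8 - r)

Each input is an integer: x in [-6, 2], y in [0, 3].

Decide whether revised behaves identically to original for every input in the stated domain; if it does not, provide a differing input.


On input x=-6, y=0, original returns 23 while revised returns 26.
verdict: not equivalent; witness: x=-6, y=0


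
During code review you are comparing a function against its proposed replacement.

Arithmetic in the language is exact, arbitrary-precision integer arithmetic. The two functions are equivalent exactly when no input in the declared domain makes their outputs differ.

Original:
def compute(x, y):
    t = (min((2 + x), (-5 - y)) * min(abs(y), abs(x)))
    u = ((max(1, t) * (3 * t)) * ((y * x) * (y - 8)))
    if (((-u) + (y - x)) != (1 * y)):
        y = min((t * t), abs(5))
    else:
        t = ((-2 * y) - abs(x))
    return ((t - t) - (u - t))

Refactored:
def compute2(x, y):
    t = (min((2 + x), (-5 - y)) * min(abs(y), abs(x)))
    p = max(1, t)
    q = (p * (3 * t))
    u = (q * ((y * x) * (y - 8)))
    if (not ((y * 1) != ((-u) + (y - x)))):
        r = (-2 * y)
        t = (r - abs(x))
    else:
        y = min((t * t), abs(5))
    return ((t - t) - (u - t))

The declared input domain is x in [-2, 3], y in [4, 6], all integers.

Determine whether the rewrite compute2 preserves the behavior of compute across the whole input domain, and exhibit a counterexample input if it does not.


The two are interchangeable: local variable names differ, statement counts differ, boolean connective usage differs, and every declared input agrees.
As a probe, take x=-2, y=6: compute runs t := -22 | u := -1584 | (((-u) + (y - x)) != (1 * y)): true | y := 5 | result 1562; compute2 runs t := -22 | p := 1 | q := -66 | u := -1584 | (not ((y * 1) != ((-u) + (y - x)))): false | y := 5 | result 1562; both end at 1562.
Across all 18 domain points the two functions coincide.
verdict: equivalent


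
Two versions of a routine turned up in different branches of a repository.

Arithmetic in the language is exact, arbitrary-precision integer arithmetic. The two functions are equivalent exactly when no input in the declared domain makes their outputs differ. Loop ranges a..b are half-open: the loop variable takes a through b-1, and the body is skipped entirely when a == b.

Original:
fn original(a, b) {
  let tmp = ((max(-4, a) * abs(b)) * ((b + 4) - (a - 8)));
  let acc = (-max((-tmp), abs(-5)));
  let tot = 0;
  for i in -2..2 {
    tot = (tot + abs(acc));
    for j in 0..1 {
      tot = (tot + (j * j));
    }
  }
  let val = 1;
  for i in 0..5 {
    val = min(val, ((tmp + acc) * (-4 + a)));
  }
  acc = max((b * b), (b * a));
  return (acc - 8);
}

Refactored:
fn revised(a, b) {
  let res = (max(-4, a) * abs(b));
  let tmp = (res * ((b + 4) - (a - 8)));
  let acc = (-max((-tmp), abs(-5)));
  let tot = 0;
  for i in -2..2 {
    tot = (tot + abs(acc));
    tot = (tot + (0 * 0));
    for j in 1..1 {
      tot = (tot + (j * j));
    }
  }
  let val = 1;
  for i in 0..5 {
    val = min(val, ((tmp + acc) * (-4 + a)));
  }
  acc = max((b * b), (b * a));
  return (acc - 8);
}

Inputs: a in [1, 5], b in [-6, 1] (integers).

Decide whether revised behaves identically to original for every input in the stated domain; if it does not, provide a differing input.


The two are interchangeable: statement counts differ; constant usage differs; local variable names differ; loop structure differs; arithmetic usage differs, and every declared input agrees.
As a probe, take a=3, b=-3: original runs tmp := 54 | acc := -5 | tot := 0 | iter i=-2: | tot := 5 | iter j=0: | tot := 5 | iter i=-1: | tot := 10 | iter j=0: | tot := 10 | iter i=0: | tot := 15 | iter j=0: | tot := 15 | iter i=1: | tot := 20 | iter j=0: | tot := 20 | val := 1 | iter i=0: | val := -49 | iter i=1: | val := -49 | iter i=2: | val := -49 | iter i=3: | val := -49 | iter i=4: | val := -49 | acc := 9 | result 1; revised runs res := 9 | tmp := 54 | acc := -5 | tot := 0 | iter i=-2: | tot := 5 | tot := 5 | loop over j: empty range | iter i=-1: | tot := 10 | tot := 10 | loop over j: empty range | iter i=0: | tot := 15 | tot := 15 | loop over j: empty range | iter i=1: | tot := 20 | tot := 20 | loop over j: empty range | val := 1 | iter i=0: | val := -49 | iter i=1: | val := -49 | iter i=2: | val := -49 | iter i=3: | val := -49 | iter i=4: | val := -49 | acc := 9 | result 1; both end at 1.
Sweeping the whole domain (40 inputs) finds no disagreement.
verdict: equivalent
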